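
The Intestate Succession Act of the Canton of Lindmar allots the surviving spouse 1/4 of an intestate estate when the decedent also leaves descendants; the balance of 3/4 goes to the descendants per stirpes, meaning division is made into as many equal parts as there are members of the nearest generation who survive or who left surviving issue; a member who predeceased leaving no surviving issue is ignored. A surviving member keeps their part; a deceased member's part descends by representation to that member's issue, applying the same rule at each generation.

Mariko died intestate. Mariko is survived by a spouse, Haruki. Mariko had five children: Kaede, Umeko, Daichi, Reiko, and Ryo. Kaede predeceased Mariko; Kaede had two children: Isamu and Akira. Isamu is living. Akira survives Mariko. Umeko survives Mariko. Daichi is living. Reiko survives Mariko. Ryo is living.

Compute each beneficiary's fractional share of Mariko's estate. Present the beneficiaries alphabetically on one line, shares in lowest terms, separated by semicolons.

Haruki, as surviving spouse, takes 1/4.
The remaining 3/4 passes to Mariko's descendants per stirpes.
The 3/4 is divided into 5 equal shares of 3/20 among Kaede, Umeko, Daichi, Reiko, Ryo.
Kaede predeceased; the 3/20 allotted to Kaede's branch passes to Kaede's issue by representation.
The 3/20 is divided into 2 equal shares of 3/40 among Isamu, Akira.
Isamu is living and takes 3/40.
Akira is living and takes 3/40.
Umeko is living and takes 3/20.
Daichi is living and takes 3/20.
Reiko is living and takes 3/20.
Ryo is living and takes 3/20.

Akira 3/40; Daichi 3/20; Haruki 1/4; Isamu 3/40; Reiko 3/20; Ryo 3/20; Umeko 3/20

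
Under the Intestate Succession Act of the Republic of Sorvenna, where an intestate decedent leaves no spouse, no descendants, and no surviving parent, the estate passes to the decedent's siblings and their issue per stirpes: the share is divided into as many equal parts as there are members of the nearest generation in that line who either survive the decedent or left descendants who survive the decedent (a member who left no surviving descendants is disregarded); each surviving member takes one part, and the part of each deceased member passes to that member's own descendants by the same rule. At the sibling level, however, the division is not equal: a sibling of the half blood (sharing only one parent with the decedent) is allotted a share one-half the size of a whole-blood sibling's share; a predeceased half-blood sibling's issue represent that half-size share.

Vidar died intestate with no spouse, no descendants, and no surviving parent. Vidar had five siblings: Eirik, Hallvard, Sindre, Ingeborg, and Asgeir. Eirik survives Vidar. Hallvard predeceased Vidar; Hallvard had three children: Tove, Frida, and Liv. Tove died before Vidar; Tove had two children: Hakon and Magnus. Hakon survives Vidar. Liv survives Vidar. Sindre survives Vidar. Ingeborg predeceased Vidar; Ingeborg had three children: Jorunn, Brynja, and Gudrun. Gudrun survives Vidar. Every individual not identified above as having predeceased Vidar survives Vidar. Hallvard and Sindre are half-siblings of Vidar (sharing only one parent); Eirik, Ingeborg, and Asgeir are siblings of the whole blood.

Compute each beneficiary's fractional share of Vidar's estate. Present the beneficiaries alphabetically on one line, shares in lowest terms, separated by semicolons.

Asgeir 1/4; Brynja 1/12; Eirik 1/4; Frida 1/24; Gudrun 1/12; Hakon 1/48; Jorunn 1/12; Liv 1/24; Magnus 1/48; Sindre 1/8

No spouse, descendants, or parent survives, so the estate passes to Vidar's siblings per stirpes.
Half-blood siblings count for one-half the weight of whole-blood siblings at the initial division.
Dividing 1 in proportion to weights (total weight 4): Eirik (weight 1) → 1/4; Hallvard (weight 1/2) → 1/8; Sindre (weight 1/2) → 1/8; Ingeborg (weight 1) → 1/4; Asgeir (weight 1) → 1/4.
Eirik is living and takes 1/4.
Hallvard predeceased; the 1/8 allotted to Hallvard's branch passes to Hallvard's issue by representation.
The 1/8 is divided into 3 equal shares of 1/24 among Tove, Frida, Liv.
Tove predeceased; the 1/24 allotted to Tove's branch passes to Tove's issue by representation.
The 1/24 is divided into 2 equal shares of 1/48 among Hakon, Magnus.
Hakon is living and takes 1/48.
Magnus is living and takes 1/48.
Frida is living and takes 1/24.
Liv is living and takes 1/24.
Sindre is living and takes 1/8.
Ingeborg predeceased; the 1/4 allotted to Ingeborg's branch passes to Ingeborg's issue by representation.
The 1/4 is divided into 3 equal shares of 1/12 among Jorunn, Brynja, Gudrun.
Jorunn is living and takes 1/12.
Brynja is living and takes 1/12.
Gudrun is living and takes 1/12.
Asgeir is living and takes 1/4.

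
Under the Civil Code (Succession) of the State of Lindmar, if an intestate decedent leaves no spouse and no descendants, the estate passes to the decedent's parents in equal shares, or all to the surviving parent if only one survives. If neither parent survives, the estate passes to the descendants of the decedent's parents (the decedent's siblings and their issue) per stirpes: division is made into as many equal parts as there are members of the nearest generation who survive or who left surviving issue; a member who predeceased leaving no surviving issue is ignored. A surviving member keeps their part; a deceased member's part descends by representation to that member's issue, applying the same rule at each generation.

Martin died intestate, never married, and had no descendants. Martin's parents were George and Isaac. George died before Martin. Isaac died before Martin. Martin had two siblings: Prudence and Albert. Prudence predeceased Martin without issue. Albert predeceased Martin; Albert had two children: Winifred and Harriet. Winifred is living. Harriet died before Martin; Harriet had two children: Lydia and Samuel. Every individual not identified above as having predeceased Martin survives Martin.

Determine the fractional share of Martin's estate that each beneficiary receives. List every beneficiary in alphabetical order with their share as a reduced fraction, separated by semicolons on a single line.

Neither parent survives and there are no descendants, so the estate passes to Martin's siblings and their issue per stirpes.
Prudence left no surviving issue, so that branch lapses and is disregarded.
Albert's line is the sole branch at this level, so the full 1 passes to Albert's issue by representation.
The estate is divided into 2 equal shares of 1/2 among Winifred, Harriet.
Winifred is living and takes 1/2.
Harriet predeceased; the 1/2 allotted to Harriet's branch passes to Harriet's issue by representation.
The 1/2 is divided into 2 equal shares of 1/4 among Lydia, Samuel.
Lydia is living and takes 1/4.
Samuel is living and takes 1/4.

Lydia 1/4; Samuel 1/4; Winifred 1/2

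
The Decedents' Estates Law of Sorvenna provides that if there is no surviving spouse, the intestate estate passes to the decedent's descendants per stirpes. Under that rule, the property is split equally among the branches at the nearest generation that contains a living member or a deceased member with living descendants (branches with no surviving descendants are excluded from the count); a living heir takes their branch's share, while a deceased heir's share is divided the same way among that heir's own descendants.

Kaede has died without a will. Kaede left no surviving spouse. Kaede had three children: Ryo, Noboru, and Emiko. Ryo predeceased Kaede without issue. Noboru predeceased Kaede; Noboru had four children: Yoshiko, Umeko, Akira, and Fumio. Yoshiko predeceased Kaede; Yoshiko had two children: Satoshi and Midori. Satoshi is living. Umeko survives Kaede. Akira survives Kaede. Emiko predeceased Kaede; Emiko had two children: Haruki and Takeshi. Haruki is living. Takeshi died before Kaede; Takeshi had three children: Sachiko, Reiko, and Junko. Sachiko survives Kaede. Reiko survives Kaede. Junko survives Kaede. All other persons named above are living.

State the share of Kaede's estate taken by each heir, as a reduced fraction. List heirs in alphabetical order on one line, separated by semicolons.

Akira 1/8; Fumio 1/8; Haruki 1/4; Junko 1/12; Midori 1/16; Reiko 1/12; Sachiko 1/12; Satoshi 1/16; Umeko 1/8

There is no surviving spouse, so the entire estate passes to Kaede's descendants per stirpes.
Ryo left no surviving issue, so that branch lapses and is disregarded.
The estate is divided into 2 equal shares of 1/2 among Noboru, Emiko.
Noboru predeceased; the 1/2 allotted to Noboru's branch passes to Noboru's issue by representation.
The 1/2 is divided into 4 equal shares of 1/8 among Yoshiko, Umeko, Akira, Fumio.
Yoshiko predeceased; the 1/8 allotted to Yoshiko's branch passes to Yoshiko's issue by representation.
The 1/8 is divided into 2 equal shares of 1/16 among Satoshi, Midori.
Satoshi is living and takes 1/16.
Midori is living and takes 1/16.
Umeko is living and takes 1/8.
Akira is living and takes 1/8.
Fumio is living and takes 1/8.
Emiko predeceased; the 1/2 allotted to Emiko's branch passes to Emiko's issue by representation.
The 1/2 is divided into 2 equal shares of 1/4 among Haruki, Takeshi.
Haruki is living and takes 1/4.
Takeshi predeceased; the 1/4 allotted to Takeshi's branch passes to Takeshi's issue by representation.
The 1/4 is divided into 3 equal shares of 1/12 among Sachiko, Reiko, Junko.
Sachiko is living and takes 1/12.
Reiko is living and takes 1/12.
Junko is living and takes 1/12.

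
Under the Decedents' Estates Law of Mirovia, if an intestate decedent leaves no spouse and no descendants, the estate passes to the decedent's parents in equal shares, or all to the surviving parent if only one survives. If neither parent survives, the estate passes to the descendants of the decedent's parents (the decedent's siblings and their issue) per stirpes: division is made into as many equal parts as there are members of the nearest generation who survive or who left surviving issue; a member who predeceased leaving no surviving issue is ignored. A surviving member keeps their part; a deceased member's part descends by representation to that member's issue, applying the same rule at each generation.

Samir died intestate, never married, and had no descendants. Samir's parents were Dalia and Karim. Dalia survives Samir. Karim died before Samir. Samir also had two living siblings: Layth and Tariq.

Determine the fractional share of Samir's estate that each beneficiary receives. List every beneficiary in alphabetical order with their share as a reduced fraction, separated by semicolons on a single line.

Dalia 1

Only one parent, Dalia, survives, so Dalia takes the entire estate. The siblings take nothing because a surviving parent has priority.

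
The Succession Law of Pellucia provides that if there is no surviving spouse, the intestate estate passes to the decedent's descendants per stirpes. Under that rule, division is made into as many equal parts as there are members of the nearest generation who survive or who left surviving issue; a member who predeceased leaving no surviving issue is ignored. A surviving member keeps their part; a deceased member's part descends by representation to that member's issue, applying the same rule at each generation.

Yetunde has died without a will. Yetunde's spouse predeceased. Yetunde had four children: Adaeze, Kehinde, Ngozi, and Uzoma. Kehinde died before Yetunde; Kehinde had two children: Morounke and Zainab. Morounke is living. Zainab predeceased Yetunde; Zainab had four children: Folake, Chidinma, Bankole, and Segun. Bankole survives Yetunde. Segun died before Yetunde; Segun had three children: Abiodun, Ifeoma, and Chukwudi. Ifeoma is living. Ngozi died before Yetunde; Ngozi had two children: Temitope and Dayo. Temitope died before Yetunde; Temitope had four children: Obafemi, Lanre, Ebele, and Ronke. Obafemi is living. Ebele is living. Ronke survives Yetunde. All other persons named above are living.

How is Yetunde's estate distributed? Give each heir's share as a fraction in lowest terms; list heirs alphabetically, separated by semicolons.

Abiodun 1/96; Adaeze 1/4; Bankole 1/32; Chidinma 1/32; Chukwudi 1/96; Dayo 1/8; Ebele 1/32; Folake 1/32; Ifeoma 1/96; Lanre 1/32; Morounke 1/8; Obafemi 1/32; Ronke 1/32; Uzoma 1/4

There is no surviving spouse, so the entire estate passes to Yetunde's descendants per stirpes.
The estate is divided into 4 equal shares of 1/4 among Adaeze, Kehinde, Ngozi, Uzoma.
Adaeze is living and takes 1/4.
Kehinde predeceased; the 1/4 allotted to Kehinde's branch passes to Kehinde's issue by representation.
The 1/4 is divided into 2 equal shares of 1/8 among Morounke, Zainab.
Morounke is living and takes 1/8.
Zainab predeceased; the 1/8 allotted to Zainab's branch passes to Zainab's issue by representation.
The 1/8 is divided into 4 equal shares of 1/32 among Folake, Chidinma, Bankole, Segun.
Folake is living and takes 1/32.
Chidinma is living and takes 1/32.
Bankole is living and takes 1/32.
Segun predeceased; the 1/32 allotted to Segun's branch passes to Segun's issue by representation.
The 1/32 is divided into 3 equal shares of 1/96 among Abiodun, Ifeoma, Chukwudi.
Abiodun is living and takes 1/96.
Ifeoma is living and takes 1/96.
Chukwudi is living and takes 1/96.
Ngozi predeceased; the 1/4 allotted to Ngozi's branch passes to Ngozi's issue by representation.
The 1/4 is divided into 2 equal shares of 1/8 among Temitope, Dayo.
Temitope predeceased; the 1/8 allotted to Temitope's branch passes to Temitope's issue by representation.
The 1/8 is divided into 4 equal shares of 1/32 among Obafemi, Lanre, Ebele, Ronke.
Obafemi is living and takes 1/32.
Lanre is living and takes 1/32.
Ebele is living and takes 1/32.
Ronke is living and takes 1/32.
Dayo is living and takes 1/8.
Uzoma is living and takes 1/4.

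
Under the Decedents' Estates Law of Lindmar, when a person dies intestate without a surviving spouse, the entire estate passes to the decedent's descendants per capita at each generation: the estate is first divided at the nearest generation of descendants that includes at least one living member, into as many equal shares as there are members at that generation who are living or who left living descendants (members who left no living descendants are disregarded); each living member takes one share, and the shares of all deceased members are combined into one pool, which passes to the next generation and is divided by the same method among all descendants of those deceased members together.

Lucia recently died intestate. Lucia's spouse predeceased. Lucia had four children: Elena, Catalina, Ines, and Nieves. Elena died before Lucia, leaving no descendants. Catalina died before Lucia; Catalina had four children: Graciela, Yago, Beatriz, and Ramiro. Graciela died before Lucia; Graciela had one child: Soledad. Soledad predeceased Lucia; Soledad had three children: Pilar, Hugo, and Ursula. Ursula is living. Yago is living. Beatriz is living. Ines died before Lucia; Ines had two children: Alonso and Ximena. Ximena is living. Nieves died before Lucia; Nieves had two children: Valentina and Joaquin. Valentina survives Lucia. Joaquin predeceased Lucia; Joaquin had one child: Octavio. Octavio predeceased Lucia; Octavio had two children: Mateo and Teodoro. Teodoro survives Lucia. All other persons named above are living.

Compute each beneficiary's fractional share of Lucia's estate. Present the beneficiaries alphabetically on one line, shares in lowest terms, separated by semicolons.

There is no surviving spouse, so the entire estate passes to Lucia's descendants per capita at each generation.
No one at generation 1 (Catalina, Ines, Nieves) is living; moving to the next generation.
At generation 2 (Graciela, Yago, Beatriz, Ramiro, Alonso, Ximena, Valentina, Joaquin) there are 8 shares of (1)/8 = 1/8 each.
Living: Yago, Beatriz, Ramiro, Alonso, Ximena, and Valentina — each takes 1/8.
Deceased: Graciela and Joaquin. Their combined 1/4 is pooled and carried to generation 3.
At generation 3 (Soledad, Octavio) there are 2 shares of (1/4)/2 = 1/8 each.
Deceased: Soledad and Octavio. Their combined 1/4 is pooled and carried to generation 4.
At generation 4 (Pilar, Hugo, Ursula, Mateo, Teodoro) there are 5 shares of (1/4)/5 = 1/20 each.
Living: Pilar, Hugo, Ursula, Mateo, and Teodoro — each takes 1/20.

Alonso 1/8; Beatriz 1/8; Hugo 1/20; Mateo 1/20; Pilar 1/20; Ramiro 1/8; Teodoro 1/20; Ursula 1/20; Valentina 1/8; Ximena 1/8; Yago 1/8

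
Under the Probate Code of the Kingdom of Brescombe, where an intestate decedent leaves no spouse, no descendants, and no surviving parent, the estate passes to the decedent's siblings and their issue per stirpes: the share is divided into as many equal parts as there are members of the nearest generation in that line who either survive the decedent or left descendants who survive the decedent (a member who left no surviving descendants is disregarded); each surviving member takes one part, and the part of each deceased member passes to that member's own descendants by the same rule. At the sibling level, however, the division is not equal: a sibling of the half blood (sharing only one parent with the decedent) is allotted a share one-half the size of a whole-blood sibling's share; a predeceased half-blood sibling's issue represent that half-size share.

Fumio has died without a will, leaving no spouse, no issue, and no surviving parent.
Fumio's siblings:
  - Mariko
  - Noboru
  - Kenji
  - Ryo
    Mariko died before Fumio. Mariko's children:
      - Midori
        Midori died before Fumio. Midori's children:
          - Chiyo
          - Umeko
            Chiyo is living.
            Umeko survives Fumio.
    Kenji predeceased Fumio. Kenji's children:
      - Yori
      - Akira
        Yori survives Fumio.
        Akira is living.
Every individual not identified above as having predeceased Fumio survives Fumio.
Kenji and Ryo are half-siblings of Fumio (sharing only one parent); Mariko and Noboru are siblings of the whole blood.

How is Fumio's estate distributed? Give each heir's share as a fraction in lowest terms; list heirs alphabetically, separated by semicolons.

Akira 1/12; Chiyo 1/6; Noboru 1/3; Ryo 1/6; Umeko 1/6; Yori 1/12

No spouse, descendants, or parent survives, so the estate passes to Fumio's siblings per stirpes.
Half-blood siblings count for one-half the weight of whole-blood siblings at the initial division.
Dividing 1 in proportion to weights (total weight 3): Mariko (weight 1) → 1/3; Noboru (weight 1) → 1/3; Kenji (weight 1/2) → 1/6; Ryo (weight 1/2) → 1/6.
Mariko predeceased; the 1/3 allotted to Mariko's branch passes to Mariko's issue by representation.
Midori's line is the sole branch at this level, so the full 1/3 passes to Midori's issue by representation.
The 1/3 is divided into 2 equal shares of 1/6 among Chiyo, Umeko.
Chiyo is living and takes 1/6.
Umeko is living and takes 1/6.
Noboru is living and takes 1/3.
Kenji predeceased; the 1/6 allotted to Kenji's branch passes to Kenji's issue by representation.
The 1/6 is divided into 2 equal shares of 1/12 among Yori, Akira.
Yori is living and takes 1/12.
Akira is living and takes 1/12.
Ryo is living and takes 1/6.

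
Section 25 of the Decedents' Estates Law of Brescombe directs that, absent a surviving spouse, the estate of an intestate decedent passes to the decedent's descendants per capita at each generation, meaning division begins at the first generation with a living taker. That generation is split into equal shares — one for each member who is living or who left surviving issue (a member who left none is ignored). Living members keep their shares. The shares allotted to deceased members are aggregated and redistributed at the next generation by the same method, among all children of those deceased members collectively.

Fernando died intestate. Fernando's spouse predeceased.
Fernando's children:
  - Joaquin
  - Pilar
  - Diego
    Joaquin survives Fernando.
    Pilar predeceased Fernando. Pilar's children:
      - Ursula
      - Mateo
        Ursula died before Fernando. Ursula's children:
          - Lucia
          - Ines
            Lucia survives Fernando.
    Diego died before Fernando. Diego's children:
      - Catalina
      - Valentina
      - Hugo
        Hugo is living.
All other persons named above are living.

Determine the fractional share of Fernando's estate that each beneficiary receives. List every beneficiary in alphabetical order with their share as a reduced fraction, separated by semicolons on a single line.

Catalina 2/15; Hugo 2/15; Ines 1/15; Joaquin 1/3; Lucia 1/15; Mateo 2/15; Valentina 2/15

There is no surviving spouse, so the entire estate passes to Fernando's descendants per capita at each generation.
At generation 1 (Joaquin, Pilar, Diego) there are 3 shares of (1)/3 = 1/3 each.
Living: Joaquin — each takes 1/3.
Deceased: Pilar and Diego. Their combined 2/3 is pooled and carried to generation 2.
At generation 2 (Ursula, Mateo, Catalina, Valentina, Hugo) there are 5 shares of (2/3)/5 = 2/15 each.
Living: Mateo, Catalina, Valentina, and Hugo — each takes 2/15.
Deceased: Ursula. That 2/15 share is carried to generation 3.
At generation 3 (Lucia, Ines) there are 2 shares of (2/15)/2 = 1/15 each.
Living: Lucia and Ines — each takes 1/15.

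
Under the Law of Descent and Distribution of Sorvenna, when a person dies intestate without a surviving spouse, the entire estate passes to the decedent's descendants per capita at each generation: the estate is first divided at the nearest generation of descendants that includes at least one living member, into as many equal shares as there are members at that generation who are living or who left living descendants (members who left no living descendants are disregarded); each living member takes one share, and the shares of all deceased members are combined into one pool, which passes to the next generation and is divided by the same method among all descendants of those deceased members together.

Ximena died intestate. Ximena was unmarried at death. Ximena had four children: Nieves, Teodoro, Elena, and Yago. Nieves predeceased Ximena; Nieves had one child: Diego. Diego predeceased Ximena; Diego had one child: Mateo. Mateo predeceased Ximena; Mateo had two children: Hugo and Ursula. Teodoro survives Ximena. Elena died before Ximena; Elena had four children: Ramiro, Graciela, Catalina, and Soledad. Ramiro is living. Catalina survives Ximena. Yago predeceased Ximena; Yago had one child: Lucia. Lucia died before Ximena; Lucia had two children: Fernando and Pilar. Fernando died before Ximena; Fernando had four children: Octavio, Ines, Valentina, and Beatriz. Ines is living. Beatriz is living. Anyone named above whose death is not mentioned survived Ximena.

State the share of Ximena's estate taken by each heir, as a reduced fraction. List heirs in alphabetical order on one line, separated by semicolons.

Beatriz 1/36; Catalina 1/8; Graciela 1/8; Hugo 1/36; Ines 1/36; Octavio 1/36; Pilar 1/12; Ramiro 1/8; Soledad 1/8; Teodoro 1/4; Ursula 1/36; Valentina 1/36

There is no surviving spouse, so the entire estate passes to Ximena's descendants per capita at each generation.
At generation 1 (Nieves, Teodoro, Elena, Yago) there are 4 shares of (1)/4 = 1/4 each.
Living: Teodoro — each takes 1/4.
Deceased: Nieves, Elena, and Yago. Their combined 3/4 is pooled and carried to generation 2.
At generation 2 (Diego, Ramiro, Graciela, Catalina, Soledad, Lucia) there are 6 shares of (3/4)/6 = 1/8 each.
Living: Ramiro, Graciela, Catalina, and Soledad — each takes 1/8.
Deceased: Diego and Lucia. Their combined 1/4 is pooled and carried to generation 3.
At generation 3 (Mateo, Fernando, Pilar) there are 3 shares of (1/4)/3 = 1/12 each.
Living: Pilar — each takes 1/12.
Deceased: Mateo and Fernando. Their combined 1/6 is pooled and carried to generation 4.
At generation 4 (Hugo, Ursula, Octavio, Ines, Valentina, Beatriz) there are 6 shares of (1/6)/6 = 1/36 each.
Living: Hugo, Ursula, Octavio, Ines, Valentina, and Beatriz — each takes 1/36.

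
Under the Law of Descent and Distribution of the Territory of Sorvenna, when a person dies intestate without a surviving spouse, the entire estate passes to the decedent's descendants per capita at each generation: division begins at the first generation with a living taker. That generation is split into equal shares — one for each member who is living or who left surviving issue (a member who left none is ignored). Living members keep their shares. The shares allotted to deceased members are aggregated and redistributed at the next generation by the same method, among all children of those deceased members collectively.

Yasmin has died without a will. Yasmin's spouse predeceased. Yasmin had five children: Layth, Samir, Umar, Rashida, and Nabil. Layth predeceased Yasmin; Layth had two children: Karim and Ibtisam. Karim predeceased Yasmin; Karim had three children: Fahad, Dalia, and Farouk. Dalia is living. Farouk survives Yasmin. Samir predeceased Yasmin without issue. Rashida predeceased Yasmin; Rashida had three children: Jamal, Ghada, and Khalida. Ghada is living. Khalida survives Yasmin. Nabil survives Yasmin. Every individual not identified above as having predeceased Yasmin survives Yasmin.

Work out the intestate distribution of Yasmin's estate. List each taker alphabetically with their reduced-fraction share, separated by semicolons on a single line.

Dalia 1/30; Fahad 1/30; Farouk 1/30; Ghada 1/10; Ibtisam 1/10; Jamal 1/10; Khalida 1/10; Nabil 1/4; Umar 1/4

There is no surviving spouse, so the entire estate passes to Yasmin's descendants per capita at each generation.
At generation 1 (Layth, Umar, Rashida, Nabil) there are 4 shares of (1)/4 = 1/4 each.
Living: Umar and Nabil — each takes 1/4.
Deceased: Layth and Rashida. Their combined 1/2 is pooled and carried to generation 2.
At generation 2 (Karim, Ibtisam, Jamal, Ghada, Khalida) there are 5 shares of (1/2)/5 = 1/10 each.
Living: Ibtisam, Jamal, Ghada, and Khalida — each takes 1/10.
Deceased: Karim. That 1/10 share is carried to generation 3.
At generation 3 (Fahad, Dalia, Farouk) there are 3 shares of (1/10)/3 = 1/30 each.
Living: Fahad, Dalia, and Farouk — each takes 1/30.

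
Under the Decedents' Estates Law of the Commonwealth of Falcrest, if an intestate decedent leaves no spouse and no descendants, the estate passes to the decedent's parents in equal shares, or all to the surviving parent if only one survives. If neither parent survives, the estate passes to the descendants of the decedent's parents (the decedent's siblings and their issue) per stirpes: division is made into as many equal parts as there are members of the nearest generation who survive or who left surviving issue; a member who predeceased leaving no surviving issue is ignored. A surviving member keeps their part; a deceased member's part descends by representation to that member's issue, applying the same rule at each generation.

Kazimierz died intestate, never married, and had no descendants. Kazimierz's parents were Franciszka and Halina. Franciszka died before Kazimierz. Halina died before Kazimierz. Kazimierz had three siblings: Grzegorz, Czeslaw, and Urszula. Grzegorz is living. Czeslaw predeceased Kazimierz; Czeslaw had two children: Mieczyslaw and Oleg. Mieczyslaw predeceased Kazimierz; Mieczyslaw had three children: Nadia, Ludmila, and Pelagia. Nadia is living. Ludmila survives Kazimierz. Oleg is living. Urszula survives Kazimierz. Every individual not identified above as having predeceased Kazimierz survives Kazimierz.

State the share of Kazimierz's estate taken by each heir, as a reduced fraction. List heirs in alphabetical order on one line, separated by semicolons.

Grzegorz 1/3; Ludmila 1/18; Nadia 1/18; Oleg 1/6; Pelagia 1/18; Urszula 1/3

Neither parent survives and there are no descendants, so the estate passes to Kazimierz's siblings and their issue per stirpes.
The estate is divided into 3 equal shares of 1/3 among Grzegorz, Czeslaw, Urszula.
Grzegorz is living and takes 1/3.
Czeslaw predeceased; the 1/3 allotted to Czeslaw's branch passes to Czeslaw's issue by representation.
The 1/3 is divided into 2 equal shares of 1/6 among Mieczyslaw, Oleg.
Mieczyslaw predeceased; the 1/6 allotted to Mieczyslaw's branch passes to Mieczyslaw's issue by representation.
The 1/6 is divided into 3 equal shares of 1/18 among Nadia, Ludmila, Pelagia.
Nadia is living and takes 1/18.
Ludmila is living and takes 1/18.
Pelagia is living and takes 1/18.
Oleg is living and takes 1/6.
Urszula is living and takes 1/3.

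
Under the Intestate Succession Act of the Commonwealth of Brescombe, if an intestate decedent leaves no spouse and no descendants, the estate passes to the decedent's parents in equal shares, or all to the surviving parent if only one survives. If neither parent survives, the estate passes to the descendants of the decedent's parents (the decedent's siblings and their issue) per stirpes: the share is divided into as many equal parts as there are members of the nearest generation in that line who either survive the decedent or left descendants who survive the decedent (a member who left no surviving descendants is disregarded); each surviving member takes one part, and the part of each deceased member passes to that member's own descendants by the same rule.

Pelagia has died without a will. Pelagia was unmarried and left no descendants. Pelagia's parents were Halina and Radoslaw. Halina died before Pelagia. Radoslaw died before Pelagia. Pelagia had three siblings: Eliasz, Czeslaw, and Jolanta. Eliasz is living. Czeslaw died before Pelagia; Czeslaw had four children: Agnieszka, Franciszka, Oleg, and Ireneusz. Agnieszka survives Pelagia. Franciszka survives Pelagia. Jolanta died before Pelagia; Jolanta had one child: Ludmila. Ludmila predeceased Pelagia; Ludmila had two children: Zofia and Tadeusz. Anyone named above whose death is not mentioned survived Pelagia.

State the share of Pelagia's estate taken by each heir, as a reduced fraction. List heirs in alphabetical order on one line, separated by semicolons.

Neither parent survives and there are no descendants, so the estate passes to Pelagia's siblings and their issue per stirpes.
The estate is divided into 3 equal shares of 1/3 among Eliasz, Czeslaw, Jolanta.
Eliasz is living and takes 1/3.
Czeslaw predeceased; the 1/3 allotted to Czeslaw's branch passes to Czeslaw's issue by representation.
The 1/3 is divided into 4 equal shares of 1/12 among Agnieszka, Franciszka, Oleg, Ireneusz.
Agnieszka is living and takes 1/12.
Franciszka is living and takes 1/12.
Oleg is living and takes 1/12.
Ireneusz is living and takes 1/12.
Jolanta predeceased; the 1/3 allotted to Jolanta's branch passes to Jolanta's issue by representation.
Ludmila's line is the sole branch at this level, so the full 1/3 passes to Ludmila's issue by representation.
The 1/3 is divided into 2 equal shares of 1/6 among Zofia, Tadeusz.
Zofia is living and takes 1/6.
Tadeusz is living and takes 1/6.

Agnieszka 1/12; Eliasz 1/3; Franciszka 1/12; Ireneusz 1/12; Oleg 1/12; Tadeusz 1/6; Zofia 1/6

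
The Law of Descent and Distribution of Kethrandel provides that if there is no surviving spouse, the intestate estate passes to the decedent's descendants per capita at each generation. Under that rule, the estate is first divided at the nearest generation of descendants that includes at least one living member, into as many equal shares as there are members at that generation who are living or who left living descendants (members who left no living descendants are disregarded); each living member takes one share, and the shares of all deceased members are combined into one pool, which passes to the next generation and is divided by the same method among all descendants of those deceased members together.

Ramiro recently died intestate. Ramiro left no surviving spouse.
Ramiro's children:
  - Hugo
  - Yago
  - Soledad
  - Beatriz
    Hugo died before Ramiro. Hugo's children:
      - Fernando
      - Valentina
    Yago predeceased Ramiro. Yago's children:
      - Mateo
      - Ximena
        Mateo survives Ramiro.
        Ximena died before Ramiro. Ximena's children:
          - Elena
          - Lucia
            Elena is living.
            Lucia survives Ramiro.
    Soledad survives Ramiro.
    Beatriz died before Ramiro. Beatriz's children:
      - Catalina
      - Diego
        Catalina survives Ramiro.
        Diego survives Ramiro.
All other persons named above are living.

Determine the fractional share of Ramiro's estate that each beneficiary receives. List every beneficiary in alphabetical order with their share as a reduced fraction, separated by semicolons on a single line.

Catalina 1/8; Diego 1/8; Elena 1/16; Fernando 1/8; Lucia 1/16; Mateo 1/8; Soledad 1/4; Valentina 1/8

There is no surviving spouse, so the entire estate passes to Ramiro's descendants per capita at each generation.
At generation 1 (Hugo, Yago, Soledad, Beatriz) there are 4 shares of (1)/4 = 1/4 each.
Living: Soledad — each takes 1/4.
Deceased: Hugo, Yago, and Beatriz. Their combined 3/4 is pooled and carried to generation 2.
At generation 2 (Fernando, Valentina, Mateo, Ximena, Catalina, Diego) there are 6 shares of (3/4)/6 = 1/8 each.
Living: Fernando, Valentina, Mateo, Catalina, and Diego — each takes 1/8.
Deceased: Ximena. That 1/8 share is carried to generation 3.
At generation 3 (Elena, Lucia) there are 2 shares of (1/8)/2 = 1/16 each.
Living: Elena and Lucia — each takes 1/16.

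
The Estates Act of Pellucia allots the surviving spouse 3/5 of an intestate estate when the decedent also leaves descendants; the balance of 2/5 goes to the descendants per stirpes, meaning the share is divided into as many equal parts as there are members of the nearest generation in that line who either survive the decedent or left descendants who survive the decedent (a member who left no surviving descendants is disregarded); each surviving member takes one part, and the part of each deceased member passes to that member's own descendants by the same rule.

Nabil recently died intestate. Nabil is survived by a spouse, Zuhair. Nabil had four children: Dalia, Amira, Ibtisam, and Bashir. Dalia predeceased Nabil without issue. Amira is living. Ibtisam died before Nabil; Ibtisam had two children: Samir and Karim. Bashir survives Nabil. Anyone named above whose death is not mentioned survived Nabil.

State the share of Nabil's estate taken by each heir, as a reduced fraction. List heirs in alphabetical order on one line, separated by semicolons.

Amira 2/15; Bashir 2/15; Karim 1/15; Samir 1/15; Zuhair 3/5

Zuhair, as surviving spouse, takes 3/5.
The remaining 2/5 passes to Nabil's descendants per stirpes.
Dalia left no surviving issue, so that branch lapses and is disregarded.
The 2/5 is divided into 3 equal shares of 2/15 among Amira, Ibtisam, Bashir.
Amira is living and takes 2/15.
Ibtisam predeceased; the 2/15 allotted to Ibtisam's branch passes to Ibtisam's issue by representation.
The 2/15 is divided into 2 equal shares of 1/15 among Samir, Karim.
Samir is living and takes 1/15.
Karim is living and takes 1/15.
Bashir is living and takes 2/15.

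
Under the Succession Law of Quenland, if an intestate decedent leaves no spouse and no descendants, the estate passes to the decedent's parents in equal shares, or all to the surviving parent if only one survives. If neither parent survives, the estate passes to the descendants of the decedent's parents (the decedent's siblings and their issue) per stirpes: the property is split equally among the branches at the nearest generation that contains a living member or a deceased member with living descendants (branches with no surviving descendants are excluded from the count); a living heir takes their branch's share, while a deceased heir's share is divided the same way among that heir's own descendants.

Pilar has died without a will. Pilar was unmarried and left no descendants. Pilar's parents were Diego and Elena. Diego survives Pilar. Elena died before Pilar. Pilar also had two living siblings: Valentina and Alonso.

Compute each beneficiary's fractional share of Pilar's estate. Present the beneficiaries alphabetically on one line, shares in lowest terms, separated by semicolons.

Only one parent, Diego, survives, so Diego takes the entire estate. The siblings take nothing because a surviving parent has priority.

Diego 1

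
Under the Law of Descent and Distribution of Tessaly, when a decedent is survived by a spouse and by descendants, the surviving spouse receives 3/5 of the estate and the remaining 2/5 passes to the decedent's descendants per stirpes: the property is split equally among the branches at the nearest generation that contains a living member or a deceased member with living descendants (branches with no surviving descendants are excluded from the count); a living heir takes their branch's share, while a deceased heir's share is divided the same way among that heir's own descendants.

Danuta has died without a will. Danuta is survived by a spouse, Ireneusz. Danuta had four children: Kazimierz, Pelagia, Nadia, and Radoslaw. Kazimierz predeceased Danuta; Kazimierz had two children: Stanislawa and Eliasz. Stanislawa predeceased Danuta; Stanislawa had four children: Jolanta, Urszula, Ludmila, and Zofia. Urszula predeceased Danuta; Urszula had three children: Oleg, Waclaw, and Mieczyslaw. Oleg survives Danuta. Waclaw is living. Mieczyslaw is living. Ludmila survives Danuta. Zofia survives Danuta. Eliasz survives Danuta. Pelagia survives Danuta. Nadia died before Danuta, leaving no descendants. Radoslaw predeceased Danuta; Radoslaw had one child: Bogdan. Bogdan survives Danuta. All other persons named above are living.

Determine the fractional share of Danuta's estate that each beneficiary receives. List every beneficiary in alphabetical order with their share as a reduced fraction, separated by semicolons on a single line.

Ireneusz, as surviving spouse, takes 3/5.
The remaining 2/5 passes to Danuta's descendants per stirpes.
Nadia left no surviving issue, so that branch lapses and is disregarded.
The 2/5 is divided into 3 equal shares of 2/15 among Kazimierz, Pelagia, Radoslaw.
Kazimierz predeceased; the 2/15 allotted to Kazimierz's branch passes to Kazimierz's issue by representation.
The 2/15 is divided into 2 equal shares of 1/15 among Stanislawa, Eliasz.
Stanislawa predeceased; the 1/15 allotted to Stanislawa's branch passes to Stanislawa's issue by representation.
The 1/15 is divided into 4 equal shares of 1/60 among Jolanta, Urszula, Ludmila, Zofia.
Jolanta is living and takes 1/60.
Urszula predeceased; the 1/60 allotted to Urszula's branch passes to Urszula's issue by representation.
The 1/60 is divided into 3 equal shares of 1/180 among Oleg, Waclaw, Mieczyslaw.
Oleg is living and takes 1/180.
Waclaw is living and takes 1/180.
Mieczyslaw is living and takes 1/180.
Ludmila is living and takes 1/60.
Zofia is living and takes 1/60.
Eliasz is living and takes 1/15.
Pelagia is living and takes 2/15.
Radoslaw predeceased; the 2/15 allotted to Radoslaw's branch passes to Radoslaw's issue by representation.
Bogdan is the sole taker at this level and receives the full 2/15.

Bogdan 2/15; Eliasz 1/15; Ireneusz 3/5; Jolanta 1/60; Ludmila 1/60; Mieczyslaw 1/180; Oleg 1/180; Pelagia 2/15; Waclaw 1/180; Zofia 1/60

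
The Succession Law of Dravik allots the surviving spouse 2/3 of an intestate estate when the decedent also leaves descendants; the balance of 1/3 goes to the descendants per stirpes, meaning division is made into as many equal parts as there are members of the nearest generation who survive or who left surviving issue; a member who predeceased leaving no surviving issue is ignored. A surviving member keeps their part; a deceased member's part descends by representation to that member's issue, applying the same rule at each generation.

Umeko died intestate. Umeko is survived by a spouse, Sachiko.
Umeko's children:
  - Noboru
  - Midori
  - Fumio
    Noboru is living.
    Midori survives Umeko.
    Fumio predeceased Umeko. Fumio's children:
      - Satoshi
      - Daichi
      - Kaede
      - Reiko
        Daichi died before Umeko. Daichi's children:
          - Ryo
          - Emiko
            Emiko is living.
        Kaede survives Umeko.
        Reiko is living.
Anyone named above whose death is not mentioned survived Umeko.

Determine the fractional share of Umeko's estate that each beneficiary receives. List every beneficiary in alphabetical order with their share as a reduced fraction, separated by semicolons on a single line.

Sachiko, as surviving spouse, takes 2/3.
The remaining 1/3 passes to Umeko's descendants per stirpes.
The 1/3 is divided into 3 equal shares of 1/9 among Noboru, Midori, Fumio.
Noboru is living and takes 1/9.
Midori is living and takes 1/9.
Fumio predeceased; the 1/9 allotted to Fumio's branch passes to Fumio's issue by representation.
The 1/9 is divided into 4 equal shares of 1/36 among Satoshi, Daichi, Kaede, Reiko.
Satoshi is living and takes 1/36.
Daichi predeceased; the 1/36 allotted to Daichi's branch passes to Daichi's issue by representation.
The 1/36 is divided into 2 equal shares of 1/72 among Ryo, Emiko.
Ryo is living and takes 1/72.
Emiko is living and takes 1/72.
Kaede is living and takes 1/36.
Reiko is living and takes 1/36.

Emiko 1/72; Kaede 1/36; Midori 1/9; Noboru 1/9; Reiko 1/36; Ryo 1/72; Sachiko 2/3; Satoshi 1/36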